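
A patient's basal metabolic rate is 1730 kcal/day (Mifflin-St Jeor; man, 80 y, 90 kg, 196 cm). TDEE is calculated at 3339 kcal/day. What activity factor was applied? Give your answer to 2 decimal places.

Activity factor = TEE ÷ BMR = 3339 ÷ 1730 = 1.93.

1.93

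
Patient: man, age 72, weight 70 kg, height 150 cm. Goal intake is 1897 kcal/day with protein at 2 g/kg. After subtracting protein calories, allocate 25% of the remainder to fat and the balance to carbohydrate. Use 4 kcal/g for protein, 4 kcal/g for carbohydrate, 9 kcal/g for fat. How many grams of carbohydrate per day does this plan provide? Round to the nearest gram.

251 g/day

Protein = 2 × 70 = 140 g → 140 × 4 = 560 kcal.
Non-protein calories = 1897 − 560 = 1337 kcal.
Fat: 25% × 1337 = 334.25 kcal; carbohydrate: 1002.75 kcal.
Carbohydrate: 1002.75 kcal ÷ 4 kcal/g = 250.6875 g.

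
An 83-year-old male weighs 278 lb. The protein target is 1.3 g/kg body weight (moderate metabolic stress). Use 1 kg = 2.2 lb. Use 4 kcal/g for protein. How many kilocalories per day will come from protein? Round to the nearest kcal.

657 kcal/day

Weight in kg = 278 ÷ 2.2 = 126.3636 kg.
Protein = 1.3 g/kg × 126.3636 kg = 164.2727 g/day.
Protein energy = 164.2727 g × 4 kcal/g = 657.0909 kcal/day.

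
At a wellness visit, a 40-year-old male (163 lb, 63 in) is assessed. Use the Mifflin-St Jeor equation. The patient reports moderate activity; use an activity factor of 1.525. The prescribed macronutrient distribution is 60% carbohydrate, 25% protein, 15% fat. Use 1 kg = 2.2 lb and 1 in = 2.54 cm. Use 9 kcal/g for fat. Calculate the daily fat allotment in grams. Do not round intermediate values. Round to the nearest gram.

39 g/day

Convert to metric: weight = 163 ÷ 2.2 = 74.0909 kg; height = 63 × 2.54 = 160.02 cm.
Mifflin-St Jeor (male): BMR = 10(74.0909) + 6.25(160.02) − 5(40) + 5 = 740.9091 + 1000.125 − 200 + 5 = 1546.0341 kcal/day.
TEE = 1546.0341 × 1.525 = 2357.702 kcal/day.
Fat energy = 15% × 2357.702 = 353.6553 kcal.
Fat = 353.6553 ÷ 9 kcal/g = 39.295 g.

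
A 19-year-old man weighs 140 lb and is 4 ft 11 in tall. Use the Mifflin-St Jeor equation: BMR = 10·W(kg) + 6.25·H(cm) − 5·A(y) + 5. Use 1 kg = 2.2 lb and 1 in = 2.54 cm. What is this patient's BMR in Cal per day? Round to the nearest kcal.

Convert to metric: weight = 140 ÷ 2.2 = 63.6364 kg; height = (4×12 + 11) × 2.54 = 59 × 2.54 = 149.86 cm.
Mifflin-St Jeor (male): BMR = 10(63.6364) + 6.25(149.86) − 5(19) + 5 = 636.3636 + 936.625 − 95 + 5 = 1482.9886 kcal/day.

1483 Cal per day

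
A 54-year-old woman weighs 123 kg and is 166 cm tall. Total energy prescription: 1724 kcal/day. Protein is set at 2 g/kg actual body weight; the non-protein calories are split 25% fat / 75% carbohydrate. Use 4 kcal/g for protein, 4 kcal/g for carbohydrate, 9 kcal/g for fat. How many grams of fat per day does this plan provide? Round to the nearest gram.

21 g/day

Protein = 2 × 123 = 246 g → 246 × 4 = 984 kcal.
Non-protein calories = 1724 − 984 = 740 kcal.
Fat: 25% × 740 = 185 kcal; carbohydrate: 555 kcal.
Fat: 185 kcal ÷ 9 kcal/g = 20.5556 g.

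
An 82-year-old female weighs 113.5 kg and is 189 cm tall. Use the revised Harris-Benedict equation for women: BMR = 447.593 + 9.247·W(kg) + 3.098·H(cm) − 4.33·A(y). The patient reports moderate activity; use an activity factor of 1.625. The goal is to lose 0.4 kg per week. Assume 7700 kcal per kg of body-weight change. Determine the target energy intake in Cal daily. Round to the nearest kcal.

Harris-Benedict: BMR = 447.593 + 9.247(113.5) + 3.098(189) − 4.33(82) = 1727.5895 kcal/day.
TEE = 1727.5895 × 1.625 = 2807.3329 kcal/day.
Required daily deficit = 0.4 × 7700 ÷ 7 = 440 kcal/day.
Target intake = 2807.3329 − 440 = 2367.3329 kcal/day.

2367 Cal daily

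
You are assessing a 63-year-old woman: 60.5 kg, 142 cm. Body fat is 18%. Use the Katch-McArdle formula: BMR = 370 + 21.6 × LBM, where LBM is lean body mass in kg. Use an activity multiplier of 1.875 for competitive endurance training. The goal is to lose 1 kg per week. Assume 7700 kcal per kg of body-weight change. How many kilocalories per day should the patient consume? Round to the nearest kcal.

LBM = 60.5 × (1 − 0.18) = 49.61 kg. Katch-McArdle: BMR = 370 + 21.6 × 49.61 = 1441.576 kcal/day.
TEE = 1441.576 × 1.875 = 2702.955 kcal/day.
Required daily deficit = 1 × 7700 ÷ 7 = 1100 kcal/day.
Target intake = 2702.955 − 1100 = 1602.955 kcal/day.

1603 kilocalories per day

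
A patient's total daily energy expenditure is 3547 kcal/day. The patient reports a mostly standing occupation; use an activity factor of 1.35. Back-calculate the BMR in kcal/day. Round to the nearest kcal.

BMR = TEE ÷ activity factor = 3547 ÷ 1.35 = 2627.4074 kcal/day.

2627 kcal/day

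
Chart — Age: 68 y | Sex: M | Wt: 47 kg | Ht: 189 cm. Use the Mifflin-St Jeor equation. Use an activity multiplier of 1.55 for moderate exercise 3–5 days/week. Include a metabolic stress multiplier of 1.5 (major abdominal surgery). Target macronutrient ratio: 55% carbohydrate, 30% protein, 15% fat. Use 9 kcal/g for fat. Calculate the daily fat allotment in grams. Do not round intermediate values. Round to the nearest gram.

Mifflin-St Jeor (male): BMR = 10(47) + 6.25(189) − 5(68) + 5 = 470 + 1181.25 − 340 + 5 = 1316.25 kcal/day.
TEE = 1316.25 × 1.55 = 2040.1875 kcal/day.
With stress factor 1.5: 2040.1875 × 1.5 = 3060.2813 kcal/day.
Fat energy = 15% × 3060.2813 = 459.0422 kcal.
Fat = 459.0422 ÷ 9 kcal/g = 51.0047 g.

51 g/day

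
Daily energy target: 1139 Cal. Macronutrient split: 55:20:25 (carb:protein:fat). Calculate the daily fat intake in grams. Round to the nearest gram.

32 g/day

Fat energy = 25% × 1139 = 284.75 kcal.
At 9 kcal/g: 284.75 ÷ 9 = 31.6389 g.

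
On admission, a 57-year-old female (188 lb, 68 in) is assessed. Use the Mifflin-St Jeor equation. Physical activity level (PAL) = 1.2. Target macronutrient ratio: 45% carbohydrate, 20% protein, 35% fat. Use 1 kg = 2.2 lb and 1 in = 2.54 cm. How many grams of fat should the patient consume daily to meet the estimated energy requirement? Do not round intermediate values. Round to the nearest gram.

69 g/day

Convert to metric: weight = 188 ÷ 2.2 = 85.4545 kg; height = 68 × 2.54 = 172.72 cm.
Mifflin-St Jeor (female): BMR = 10(85.4545) + 6.25(172.72) − 5(57) − 161 = 854.5455 + 1079.5 − 285 − 161 = 1488.0455 kcal/day.
TEE = 1488.0455 × 1.2 = 1785.6545 kcal/day.
Fat energy = 35% × 1785.6545 = 624.9791 kcal.
Fat = 624.9791 ÷ 9 kcal/g = 69.4421 g.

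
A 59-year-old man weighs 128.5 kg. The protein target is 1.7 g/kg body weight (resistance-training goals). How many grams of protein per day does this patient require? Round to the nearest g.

Protein = 1.7 g/kg × 128.5 kg = 218.45 g/day.

218 g/day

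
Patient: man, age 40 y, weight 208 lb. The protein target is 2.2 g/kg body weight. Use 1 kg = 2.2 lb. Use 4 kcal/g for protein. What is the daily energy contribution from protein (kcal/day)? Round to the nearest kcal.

Weight in kg = 208 ÷ 2.2 = 94.5455 kg.
Protein = 2.2 g/kg × 94.5455 kg = 208 g/day.
Protein energy = 208 g × 4 kcal/g = 832 kcal/day.

832 kcal/day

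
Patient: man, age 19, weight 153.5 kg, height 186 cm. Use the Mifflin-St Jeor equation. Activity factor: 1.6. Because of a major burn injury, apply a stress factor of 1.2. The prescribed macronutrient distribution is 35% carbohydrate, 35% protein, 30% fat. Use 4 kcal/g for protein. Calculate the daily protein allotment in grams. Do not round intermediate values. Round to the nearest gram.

438 g/day

Mifflin-St Jeor (male): BMR = 10(153.5) + 6.25(186) − 5(19) + 5 = 1535 + 1162.5 − 95 + 5 = 2607.5 kcal/day.
TEE = 2607.5 × 1.6 = 4172 kcal/day.
With stress factor 1.2: 4172 × 1.2 = 5006.4 kcal/day.
Protein energy = 35% × 5006.4 = 1752.24 kcal.
Protein = 1752.24 ÷ 4 kcal/g = 438.06 g.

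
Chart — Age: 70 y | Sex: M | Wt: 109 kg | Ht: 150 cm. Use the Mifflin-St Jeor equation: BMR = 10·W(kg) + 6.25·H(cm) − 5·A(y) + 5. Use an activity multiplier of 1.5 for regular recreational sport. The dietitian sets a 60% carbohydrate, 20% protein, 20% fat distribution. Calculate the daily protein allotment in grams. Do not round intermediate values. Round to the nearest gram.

126 g/day

Mifflin-St Jeor (male): BMR = 10(109) + 6.25(150) − 5(70) + 5 = 1090 + 937.5 − 350 + 5 = 1682.5 kcal/day.
TEE = 1682.5 × 1.5 = 2523.75 kcal/day.
Protein energy = 20% × 2523.75 = 504.75 kcal.
Protein = 504.75 ÷ 4 kcal/g = 126.1875 g.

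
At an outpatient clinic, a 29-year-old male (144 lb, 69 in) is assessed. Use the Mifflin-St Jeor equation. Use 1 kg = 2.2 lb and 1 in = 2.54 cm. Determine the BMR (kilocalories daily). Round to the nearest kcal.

1610 kilocalories daily

Convert to metric: weight = 144 ÷ 2.2 = 65.4545 kg; height = 69 × 2.54 = 175.26 cm.
Mifflin-St Jeor (male): BMR = 10(65.4545) + 6.25(175.26) − 5(29) + 5 = 654.5455 + 1095.375 − 145 + 5 = 1609.9205 kcal/day.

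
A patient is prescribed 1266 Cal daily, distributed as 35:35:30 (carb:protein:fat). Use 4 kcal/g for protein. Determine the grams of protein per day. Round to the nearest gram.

Protein energy = 35% × 1266 = 443.1 kcal.
At 4 kcal/g: 443.1 ÷ 4 = 110.775 g.

111 g/day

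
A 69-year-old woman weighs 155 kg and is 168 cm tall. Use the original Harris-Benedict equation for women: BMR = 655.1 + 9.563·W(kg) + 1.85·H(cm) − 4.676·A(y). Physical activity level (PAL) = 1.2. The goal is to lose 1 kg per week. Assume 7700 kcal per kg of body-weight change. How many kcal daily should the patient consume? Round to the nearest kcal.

Harris-Benedict: BMR = 655.1 + 9.563(155) + 1.85(168) − 4.676(69) = 2125.521 kcal/day.
TEE = 2125.521 × 1.2 = 2550.6252 kcal/day.
Required daily deficit = 1 × 7700 ÷ 7 = 1100 kcal/day.
Target intake = 2550.6252 − 1100 = 1450.6252 kcal/day.

1451 kcal daily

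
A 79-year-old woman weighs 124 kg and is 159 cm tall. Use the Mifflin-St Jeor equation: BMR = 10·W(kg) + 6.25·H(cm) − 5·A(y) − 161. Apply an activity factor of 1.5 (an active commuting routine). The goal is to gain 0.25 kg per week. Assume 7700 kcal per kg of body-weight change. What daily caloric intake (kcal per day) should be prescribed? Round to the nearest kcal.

2792 kcal per day

Mifflin-St Jeor (female): BMR = 10(124) + 6.25(159) − 5(79) − 161 = 1240 + 993.75 − 395 − 161 = 1677.75 kcal/day.
TEE = 1677.75 × 1.5 = 2516.625 kcal/day.
Required daily surplus = 0.25 × 7700 ÷ 7 = 275 kcal/day.
Target intake = 2516.625 + 275 = 2791.625 kcal/day.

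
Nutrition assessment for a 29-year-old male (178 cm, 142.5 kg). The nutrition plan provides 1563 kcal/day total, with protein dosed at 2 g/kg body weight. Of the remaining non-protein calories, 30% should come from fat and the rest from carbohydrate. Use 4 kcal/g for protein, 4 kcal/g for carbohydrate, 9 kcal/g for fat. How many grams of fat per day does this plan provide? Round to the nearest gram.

14 g/day

Protein = 2 × 142.5 = 285 g → 285 × 4 = 1140 kcal.
Non-protein calories = 1563 − 1140 = 423 kcal.
Fat: 30% × 423 = 126.9 kcal; carbohydrate: 296.1 kcal.
Fat: 126.9 kcal ÷ 9 kcal/g = 14.1 g.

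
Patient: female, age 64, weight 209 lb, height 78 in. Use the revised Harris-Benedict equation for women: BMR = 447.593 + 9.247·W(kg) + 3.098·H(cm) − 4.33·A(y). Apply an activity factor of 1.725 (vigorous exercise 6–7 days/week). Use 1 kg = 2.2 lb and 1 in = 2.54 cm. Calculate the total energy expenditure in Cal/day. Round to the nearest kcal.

2868 Cal/day

Convert to metric: weight = 209 ÷ 2.2 = 95 kg; height = 78 × 2.54 = 198.12 cm.
Harris-Benedict: BMR = 447.593 + 9.247(95) + 3.098(198.12) − 4.33(64) = 1662.7138 kcal/day.
TEE = BMR × activity factor = 1662.7138 × 1.725 = 2868.1812 kcal/day.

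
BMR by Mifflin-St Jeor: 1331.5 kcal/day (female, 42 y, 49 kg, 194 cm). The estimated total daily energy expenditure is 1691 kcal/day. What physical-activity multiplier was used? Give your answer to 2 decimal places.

Activity factor = TEE ÷ BMR = 1691 ÷ 1331.5 = 1.27.

1.27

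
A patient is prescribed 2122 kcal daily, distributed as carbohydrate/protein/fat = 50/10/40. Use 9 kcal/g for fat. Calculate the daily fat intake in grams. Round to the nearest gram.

Fat energy = 40% × 2122 = 848.8 kcal.
At 9 kcal/g: 848.8 ÷ 9 = 94.3111 g.

94 g/day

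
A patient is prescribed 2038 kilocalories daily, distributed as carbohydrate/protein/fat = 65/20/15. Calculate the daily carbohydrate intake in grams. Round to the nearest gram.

Carbohydrate energy = 65% × 2038 = 1324.7 kcal.
At 4 kcal/g: 1324.7 ÷ 4 = 331.175 g.

331 g/day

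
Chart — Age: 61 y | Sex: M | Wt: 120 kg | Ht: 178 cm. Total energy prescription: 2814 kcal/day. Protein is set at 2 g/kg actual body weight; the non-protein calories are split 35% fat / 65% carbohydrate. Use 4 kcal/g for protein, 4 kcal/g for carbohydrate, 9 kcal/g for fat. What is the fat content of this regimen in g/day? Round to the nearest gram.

72 g/day

Protein = 2 × 120 = 240 g → 240 × 4 = 960 kcal.
Non-protein calories = 2814 − 960 = 1854 kcal.
Fat: 35% × 1854 = 648.9 kcal; carbohydrate: 1205.1 kcal.
Fat: 648.9 kcal ÷ 9 kcal/g = 72.1 g.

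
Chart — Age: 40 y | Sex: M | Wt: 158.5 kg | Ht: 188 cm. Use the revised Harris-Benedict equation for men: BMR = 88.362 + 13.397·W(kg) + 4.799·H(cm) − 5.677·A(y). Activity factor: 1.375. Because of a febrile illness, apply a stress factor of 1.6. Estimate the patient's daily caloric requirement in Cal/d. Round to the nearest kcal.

6351 Cal/d

Harris-Benedict: BMR = 88.362 + 13.397(158.5) + 4.799(188) − 5.677(40) = 2886.9185 kcal/day.
TEE = BMR × activity factor = 2886.9185 × 1.375 = 3969.5129 kcal/day.
Apply stress factor: 3969.5129 × 1.6 = 6351.2207 kcal/day.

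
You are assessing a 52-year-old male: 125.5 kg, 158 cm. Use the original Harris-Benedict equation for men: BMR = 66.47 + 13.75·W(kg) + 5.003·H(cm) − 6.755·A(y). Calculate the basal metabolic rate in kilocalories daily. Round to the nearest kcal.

Harris-Benedict: BMR = 66.47 + 13.75(125.5) + 5.003(158) − 6.755(52) = 2231.309 kcal/day.

2231 kilocalories daily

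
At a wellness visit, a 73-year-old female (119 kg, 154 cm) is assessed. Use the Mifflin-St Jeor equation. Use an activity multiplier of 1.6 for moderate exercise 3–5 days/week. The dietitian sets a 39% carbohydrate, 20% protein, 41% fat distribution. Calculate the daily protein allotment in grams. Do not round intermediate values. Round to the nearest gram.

130 g/day

Mifflin-St Jeor (female): BMR = 10(119) + 6.25(154) − 5(73) − 161 = 1190 + 962.5 − 365 − 161 = 1626.5 kcal/day.
TEE = 1626.5 × 1.6 = 2602.4 kcal/day.
Protein energy = 20% × 2602.4 = 520.48 kcal.
Protein = 520.48 ÷ 4 kcal/g = 130.12 g.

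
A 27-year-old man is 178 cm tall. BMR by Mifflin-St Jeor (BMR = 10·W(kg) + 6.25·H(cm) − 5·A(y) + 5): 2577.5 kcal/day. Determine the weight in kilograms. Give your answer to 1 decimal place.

159.5 kg

2577.5 = 10·W + 6.25(178) − 5(27) + 5
10·W = 2577.5 − 982.5 = 1595, so W = 159.5 kg.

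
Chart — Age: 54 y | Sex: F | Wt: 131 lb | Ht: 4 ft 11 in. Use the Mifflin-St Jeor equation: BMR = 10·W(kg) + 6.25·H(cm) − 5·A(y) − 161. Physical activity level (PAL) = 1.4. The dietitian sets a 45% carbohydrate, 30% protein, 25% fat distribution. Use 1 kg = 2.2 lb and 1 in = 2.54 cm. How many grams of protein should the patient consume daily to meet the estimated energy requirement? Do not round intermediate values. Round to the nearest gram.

116 g/day

Convert to metric: weight = 131 ÷ 2.2 = 59.5455 kg; height = (4×12 + 11) × 2.54 = 59 × 2.54 = 149.86 cm.
Mifflin-St Jeor (female): BMR = 10(59.5455) + 6.25(149.86) − 5(54) − 161 = 595.4545 + 936.625 − 270 − 161 = 1101.0795 kcal/day.
TEE = 1101.0795 × 1.4 = 1541.5114 kcal/day.
Protein energy = 30% × 1541.5114 = 462.4534 kcal.
Protein = 462.4534 ÷ 4 kcal/g = 115.6134 g.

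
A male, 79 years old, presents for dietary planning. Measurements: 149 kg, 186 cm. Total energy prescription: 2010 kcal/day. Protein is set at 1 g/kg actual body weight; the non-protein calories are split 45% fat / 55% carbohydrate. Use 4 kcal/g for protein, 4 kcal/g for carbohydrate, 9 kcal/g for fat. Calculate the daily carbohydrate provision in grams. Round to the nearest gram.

194 g/day

Protein = 1 × 149 = 149 g → 149 × 4 = 596 kcal.
Non-protein calories = 2010 − 596 = 1414 kcal.
Fat: 45% × 1414 = 636.3 kcal; carbohydrate: 777.7 kcal.
Carbohydrate: 777.7 kcal ÷ 4 kcal/g = 194.425 g.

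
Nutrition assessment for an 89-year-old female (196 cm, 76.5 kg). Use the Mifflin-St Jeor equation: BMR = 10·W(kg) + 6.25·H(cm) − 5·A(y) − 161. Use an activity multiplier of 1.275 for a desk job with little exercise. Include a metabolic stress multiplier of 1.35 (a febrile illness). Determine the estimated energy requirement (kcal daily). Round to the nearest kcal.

2382 kcal daily

Mifflin-St Jeor (female): BMR = 10(76.5) + 6.25(196) − 5(89) − 161 = 765 + 1225 − 445 − 161 = 1384 kcal/day.
TEE = BMR × activity factor = 1384 × 1.275 = 1764.6 kcal/day.
Apply stress factor: 1764.6 × 1.35 = 2382.21 kcal/day.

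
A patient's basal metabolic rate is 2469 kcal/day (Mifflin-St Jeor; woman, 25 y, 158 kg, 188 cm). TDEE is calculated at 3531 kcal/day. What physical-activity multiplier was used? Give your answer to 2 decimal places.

Activity factor = TEE ÷ BMR = 3531 ÷ 2469 = 1.43.

1.43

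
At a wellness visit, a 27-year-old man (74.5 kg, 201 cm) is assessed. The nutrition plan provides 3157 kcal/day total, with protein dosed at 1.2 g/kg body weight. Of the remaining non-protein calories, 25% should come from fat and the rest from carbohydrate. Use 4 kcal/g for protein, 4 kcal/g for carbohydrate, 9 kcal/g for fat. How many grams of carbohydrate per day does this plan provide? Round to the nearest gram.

Protein = 1.2 × 74.5 = 89.4 g → 89.4 × 4 = 357.6 kcal.
Non-protein calories = 3157 − 357.6 = 2799.4 kcal.
Fat: 25% × 2799.4 = 699.85 kcal; carbohydrate: 2099.55 kcal.
Carbohydrate: 2099.55 kcal ÷ 4 kcal/g = 524.8875 g.

525 g/day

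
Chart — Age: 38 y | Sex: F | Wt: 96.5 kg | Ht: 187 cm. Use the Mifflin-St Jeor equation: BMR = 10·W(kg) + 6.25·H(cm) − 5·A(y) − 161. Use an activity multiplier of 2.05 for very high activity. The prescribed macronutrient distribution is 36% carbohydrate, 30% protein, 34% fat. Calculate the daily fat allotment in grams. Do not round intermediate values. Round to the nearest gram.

Mifflin-St Jeor (female): BMR = 10(96.5) + 6.25(187) − 5(38) − 161 = 965 + 1168.75 − 190 − 161 = 1782.75 kcal/day.
TEE = 1782.75 × 2.05 = 3654.6375 kcal/day.
Fat energy = 34% × 3654.6375 = 1242.5768 kcal.
Fat = 1242.5768 ÷ 9 kcal/g = 138.0641 g.

138 g/day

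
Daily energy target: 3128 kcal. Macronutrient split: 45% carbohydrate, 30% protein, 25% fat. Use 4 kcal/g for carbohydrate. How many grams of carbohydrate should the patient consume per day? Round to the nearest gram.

352 g/day

Carbohydrate energy = 45% × 3128 = 1407.6 kcal.
At 4 kcal/g: 1407.6 ÷ 4 = 351.9 g.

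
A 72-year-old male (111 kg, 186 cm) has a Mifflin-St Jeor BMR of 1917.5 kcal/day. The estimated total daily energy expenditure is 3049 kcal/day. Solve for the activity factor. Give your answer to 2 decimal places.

1.59

Activity factor = TEE ÷ BMR = 3049 ÷ 1917.5 = 1.59.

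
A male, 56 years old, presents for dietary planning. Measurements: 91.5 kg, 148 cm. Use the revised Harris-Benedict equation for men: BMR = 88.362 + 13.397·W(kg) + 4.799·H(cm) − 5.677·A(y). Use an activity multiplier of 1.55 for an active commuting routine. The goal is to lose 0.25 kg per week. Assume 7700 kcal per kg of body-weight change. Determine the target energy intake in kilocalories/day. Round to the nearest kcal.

Harris-Benedict: BMR = 88.362 + 13.397(91.5) + 4.799(148) − 5.677(56) = 1706.5275 kcal/day.
TEE = 1706.5275 × 1.55 = 2645.1176 kcal/day.
Required daily deficit = 0.25 × 7700 ÷ 7 = 275 kcal/day.
Target intake = 2645.1176 − 275 = 2370.1176 kcal/day.

2370 kilocalories/day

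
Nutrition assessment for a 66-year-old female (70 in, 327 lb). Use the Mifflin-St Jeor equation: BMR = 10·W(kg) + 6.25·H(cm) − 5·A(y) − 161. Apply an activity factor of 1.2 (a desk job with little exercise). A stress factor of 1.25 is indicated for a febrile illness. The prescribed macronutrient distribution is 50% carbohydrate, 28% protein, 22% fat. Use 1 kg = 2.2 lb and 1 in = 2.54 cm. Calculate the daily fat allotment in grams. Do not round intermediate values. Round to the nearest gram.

Convert to metric: weight = 327 ÷ 2.2 = 148.6364 kg; height = 70 × 2.54 = 177.8 cm.
Mifflin-St Jeor (female): BMR = 10(148.6364) + 6.25(177.8) − 5(66) − 161 = 1486.3636 + 1111.25 − 330 − 161 = 2106.6136 kcal/day.
TEE = 2106.6136 × 1.2 = 2527.9364 kcal/day.
With stress factor 1.25: 2527.9364 × 1.25 = 3159.9205 kcal/day.
Fat energy = 22% × 3159.9205 = 695.1825 kcal.
Fat = 695.1825 ÷ 9 kcal/g = 77.2425 g.

77 g/day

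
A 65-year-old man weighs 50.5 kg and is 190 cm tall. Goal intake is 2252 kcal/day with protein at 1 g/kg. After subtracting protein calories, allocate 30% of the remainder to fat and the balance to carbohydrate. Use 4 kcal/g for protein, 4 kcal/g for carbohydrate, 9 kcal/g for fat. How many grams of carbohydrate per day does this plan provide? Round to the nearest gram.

359 g/day

Protein = 1 × 50.5 = 50.5 g → 50.5 × 4 = 202 kcal.
Non-protein calories = 2252 − 202 = 2050 kcal.
Fat: 30% × 2050 = 615 kcal; carbohydrate: 1435 kcal.
Carbohydrate: 1435 kcal ÷ 4 kcal/g = 358.75 g.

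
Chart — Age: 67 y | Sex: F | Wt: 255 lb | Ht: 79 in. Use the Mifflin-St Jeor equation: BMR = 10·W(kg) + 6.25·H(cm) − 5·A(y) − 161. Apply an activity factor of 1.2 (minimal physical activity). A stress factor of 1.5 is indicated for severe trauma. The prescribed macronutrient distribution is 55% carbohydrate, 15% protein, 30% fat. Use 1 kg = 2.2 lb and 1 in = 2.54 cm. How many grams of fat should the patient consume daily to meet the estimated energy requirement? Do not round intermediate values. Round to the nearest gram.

Convert to metric: weight = 255 ÷ 2.2 = 115.9091 kg; height = 79 × 2.54 = 200.66 cm.
Mifflin-St Jeor (female): BMR = 10(115.9091) + 6.25(200.66) − 5(67) − 161 = 1159.0909 + 1254.125 − 335 − 161 = 1917.2159 kcal/day.
TEE = 1917.2159 × 1.2 = 2300.6591 kcal/day.
With stress factor 1.5: 2300.6591 × 1.5 = 3450.9886 kcal/day.
Fat energy = 30% × 3450.9886 = 1035.2966 kcal.
Fat = 1035.2966 ÷ 9 kcal/g = 115.033 g.

115 g/day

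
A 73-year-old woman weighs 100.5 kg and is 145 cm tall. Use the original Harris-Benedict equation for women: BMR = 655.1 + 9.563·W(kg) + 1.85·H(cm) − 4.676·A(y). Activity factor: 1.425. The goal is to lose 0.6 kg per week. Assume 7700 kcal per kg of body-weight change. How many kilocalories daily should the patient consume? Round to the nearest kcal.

1539 kilocalories daily

Harris-Benedict: BMR = 655.1 + 9.563(100.5) + 1.85(145) − 4.676(73) = 1543.0835 kcal/day.
TEE = 1543.0835 × 1.425 = 2198.894 kcal/day.
Required daily deficit = 0.6 × 7700 ÷ 7 = 660 kcal/day.
Target intake = 2198.894 − 660 = 1538.894 kcal/day.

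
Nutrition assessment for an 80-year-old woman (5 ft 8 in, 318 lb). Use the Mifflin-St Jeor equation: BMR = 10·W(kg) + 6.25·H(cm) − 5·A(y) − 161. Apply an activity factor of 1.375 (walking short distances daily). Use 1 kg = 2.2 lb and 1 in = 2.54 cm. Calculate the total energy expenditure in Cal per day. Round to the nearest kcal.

2700 Cal per day

Convert to metric: weight = 318 ÷ 2.2 = 144.5455 kg; height = (5×12 + 8) × 2.54 = 68 × 2.54 = 172.72 cm.
Mifflin-St Jeor (female): BMR = 10(144.5455) + 6.25(172.72) − 5(80) − 161 = 1445.4545 + 1079.5 − 400 − 161 = 1963.9545 kcal/day.
TEE = BMR × activity factor = 1963.9545 × 1.375 = 2700.4375 kcal/day.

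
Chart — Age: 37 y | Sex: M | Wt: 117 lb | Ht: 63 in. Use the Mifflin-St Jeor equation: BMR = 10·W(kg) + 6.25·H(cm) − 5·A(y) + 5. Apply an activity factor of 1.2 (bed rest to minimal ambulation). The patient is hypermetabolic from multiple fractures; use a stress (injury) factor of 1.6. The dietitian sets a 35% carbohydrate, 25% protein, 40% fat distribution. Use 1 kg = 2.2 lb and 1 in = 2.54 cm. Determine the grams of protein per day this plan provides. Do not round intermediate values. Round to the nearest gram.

162 g/day

Convert to metric: weight = 117 ÷ 2.2 = 53.1818 kg; height = 63 × 2.54 = 160.02 cm.
Mifflin-St Jeor (male): BMR = 10(53.1818) + 6.25(160.02) − 5(37) + 5 = 531.8182 + 1000.125 − 185 + 5 = 1351.9432 kcal/day.
TEE = 1351.9432 × 1.2 = 1622.3318 kcal/day.
With stress factor 1.6: 1622.3318 × 1.6 = 2595.7309 kcal/day.
Protein energy = 25% × 2595.7309 = 648.9327 kcal.
Protein = 648.9327 ÷ 4 kcal/g = 162.2332 g.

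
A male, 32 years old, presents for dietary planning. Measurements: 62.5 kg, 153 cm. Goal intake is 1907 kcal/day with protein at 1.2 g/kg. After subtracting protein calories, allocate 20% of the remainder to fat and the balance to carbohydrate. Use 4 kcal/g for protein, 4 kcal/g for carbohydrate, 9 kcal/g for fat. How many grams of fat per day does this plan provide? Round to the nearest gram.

36 g/day

Protein = 1.2 × 62.5 = 75 g → 75 × 4 = 300 kcal.
Non-protein calories = 1907 − 300 = 1607 kcal.
Fat: 20% × 1607 = 321.4 kcal; carbohydrate: 1285.6 kcal.
Fat: 321.4 kcal ÷ 9 kcal/g = 35.7111 g.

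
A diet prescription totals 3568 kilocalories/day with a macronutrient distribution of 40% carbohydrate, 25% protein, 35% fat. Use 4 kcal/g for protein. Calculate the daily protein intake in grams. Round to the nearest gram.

Protein energy = 25% × 3568 = 892 kcal.
At 4 kcal/g: 892 ÷ 4 = 223 g.

223 g/day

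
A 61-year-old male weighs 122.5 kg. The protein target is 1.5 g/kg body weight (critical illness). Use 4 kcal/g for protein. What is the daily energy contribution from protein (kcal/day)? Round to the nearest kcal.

735 kcal/day

Protein = 1.5 g/kg × 122.5 kg = 183.75 g/day.
Protein energy = 183.75 g × 4 kcal/g = 735 kcal/day.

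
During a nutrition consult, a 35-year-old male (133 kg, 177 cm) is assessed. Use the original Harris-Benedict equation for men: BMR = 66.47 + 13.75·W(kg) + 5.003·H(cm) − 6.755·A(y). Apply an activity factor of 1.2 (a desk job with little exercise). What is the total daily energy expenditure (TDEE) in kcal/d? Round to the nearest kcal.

Harris-Benedict: BMR = 66.47 + 13.75(133) + 5.003(177) − 6.755(35) = 2544.326 kcal/day.
TEE = BMR × activity factor = 2544.326 × 1.2 = 3053.1912 kcal/day.

3053 kcal/d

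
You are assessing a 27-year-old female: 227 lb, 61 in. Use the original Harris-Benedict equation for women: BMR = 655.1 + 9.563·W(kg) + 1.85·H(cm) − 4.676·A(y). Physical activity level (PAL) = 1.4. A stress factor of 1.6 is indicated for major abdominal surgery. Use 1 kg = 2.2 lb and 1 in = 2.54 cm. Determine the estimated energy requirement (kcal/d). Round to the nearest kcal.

Convert to metric: weight = 227 ÷ 2.2 = 103.1818 kg; height = 61 × 2.54 = 154.94 cm.
Harris-Benedict: BMR = 655.1 + 9.563(103.1818) + 1.85(154.94) − 4.676(27) = 1802.2147 kcal/day.
TEE = BMR × activity factor = 1802.2147 × 1.4 = 2523.1006 kcal/day.
Apply stress factor: 2523.1006 × 1.6 = 4036.961 kcal/day.

4037 kcal/d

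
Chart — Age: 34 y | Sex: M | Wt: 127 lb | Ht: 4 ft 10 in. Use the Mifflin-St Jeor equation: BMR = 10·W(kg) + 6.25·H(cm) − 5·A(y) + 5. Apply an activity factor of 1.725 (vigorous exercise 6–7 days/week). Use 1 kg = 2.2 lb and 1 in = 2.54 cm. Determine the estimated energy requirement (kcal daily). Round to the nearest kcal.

Convert to metric: weight = 127 ÷ 2.2 = 57.7273 kg; height = (4×12 + 10) × 2.54 = 58 × 2.54 = 147.32 cm.
Mifflin-St Jeor (male): BMR = 10(57.7273) + 6.25(147.32) − 5(34) + 5 = 577.2727 + 920.75 − 170 + 5 = 1333.0227 kcal/day.
TEE = BMR × activity factor = 1333.0227 × 1.725 = 2299.4642 kcal/day.

2299 kcal daily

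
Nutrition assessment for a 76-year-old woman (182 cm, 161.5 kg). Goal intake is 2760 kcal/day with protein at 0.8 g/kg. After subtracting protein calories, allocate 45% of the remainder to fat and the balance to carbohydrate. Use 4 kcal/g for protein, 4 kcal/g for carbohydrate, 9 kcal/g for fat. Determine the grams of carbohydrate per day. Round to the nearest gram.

Protein = 0.8 × 161.5 = 129.2 g → 129.2 × 4 = 516.8 kcal.
Non-protein calories = 2760 − 516.8 = 2243.2 kcal.
Fat: 45% × 2243.2 = 1009.44 kcal; carbohydrate: 1233.76 kcal.
Carbohydrate: 1233.76 kcal ÷ 4 kcal/g = 308.44 g.

308 g/day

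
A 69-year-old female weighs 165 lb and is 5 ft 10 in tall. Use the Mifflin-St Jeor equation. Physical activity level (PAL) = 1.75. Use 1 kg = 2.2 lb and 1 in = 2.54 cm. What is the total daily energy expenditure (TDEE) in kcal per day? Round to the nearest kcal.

2372 kcal per day

Convert to metric: weight = 165 ÷ 2.2 = 75 kg; height = (5×12 + 10) × 2.54 = 70 × 2.54 = 177.8 cm.
Mifflin-St Jeor (female): BMR = 10(75) + 6.25(177.8) − 5(69) − 161 = 750 + 1111.25 − 345 − 161 = 1355.25 kcal/day.
TEE = BMR × activity factor = 1355.25 × 1.75 = 2371.6875 kcal/day.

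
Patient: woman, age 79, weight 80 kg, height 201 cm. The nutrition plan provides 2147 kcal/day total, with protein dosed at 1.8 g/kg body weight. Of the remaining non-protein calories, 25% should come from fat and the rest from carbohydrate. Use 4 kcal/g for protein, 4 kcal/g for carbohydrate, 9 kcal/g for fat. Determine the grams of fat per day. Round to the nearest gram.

44 g/day

Protein = 1.8 × 80 = 144 g → 144 × 4 = 576 kcal.
Non-protein calories = 2147 − 576 = 1571 kcal.
Fat: 25% × 1571 = 392.75 kcal; carbohydrate: 1178.25 kcal.
Fat: 392.75 kcal ÷ 9 kcal/g = 43.6389 g.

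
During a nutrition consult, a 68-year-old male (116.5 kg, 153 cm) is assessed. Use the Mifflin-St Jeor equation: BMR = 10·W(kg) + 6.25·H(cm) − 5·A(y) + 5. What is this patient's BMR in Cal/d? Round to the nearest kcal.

1786 Cal/d

Mifflin-St Jeor (male): BMR = 10(116.5) + 6.25(153) − 5(68) + 5 = 1165 + 956.25 − 340 + 5 = 1786.25 kcal/day.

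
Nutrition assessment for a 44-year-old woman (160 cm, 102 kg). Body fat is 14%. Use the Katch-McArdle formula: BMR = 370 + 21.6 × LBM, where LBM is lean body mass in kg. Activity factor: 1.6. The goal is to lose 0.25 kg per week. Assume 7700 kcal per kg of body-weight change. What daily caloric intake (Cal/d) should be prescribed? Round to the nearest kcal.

LBM = 102 × (1 − 0.14) = 87.72 kg. Katch-McArdle: BMR = 370 + 21.6 × 87.72 = 2264.752 kcal/day.
TEE = 2264.752 × 1.6 = 3623.6032 kcal/day.
Required daily deficit = 0.25 × 7700 ÷ 7 = 275 kcal/day.
Target intake = 3623.6032 − 275 = 3348.6032 kcal/day.

3349 Cal/d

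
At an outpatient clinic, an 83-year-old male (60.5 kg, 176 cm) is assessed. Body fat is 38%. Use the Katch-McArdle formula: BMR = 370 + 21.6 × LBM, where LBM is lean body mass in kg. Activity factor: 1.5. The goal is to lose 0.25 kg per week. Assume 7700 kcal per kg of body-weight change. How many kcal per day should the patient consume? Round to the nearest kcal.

1495 kcal per day

LBM = 60.5 × (1 − 0.38) = 37.51 kg. Katch-McArdle: BMR = 370 + 21.6 × 37.51 = 1180.216 kcal/day.
TEE = 1180.216 × 1.5 = 1770.324 kcal/day.
Required daily deficit = 0.25 × 7700 ÷ 7 = 275 kcal/day.
Target intake = 1770.324 − 275 = 1495.324 kcal/day.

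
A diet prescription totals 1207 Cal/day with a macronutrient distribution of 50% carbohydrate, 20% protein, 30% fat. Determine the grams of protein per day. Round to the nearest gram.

Protein energy = 20% × 1207 = 241.4 kcal.
At 4 kcal/g: 241.4 ÷ 4 = 60.35 g.

60 g/day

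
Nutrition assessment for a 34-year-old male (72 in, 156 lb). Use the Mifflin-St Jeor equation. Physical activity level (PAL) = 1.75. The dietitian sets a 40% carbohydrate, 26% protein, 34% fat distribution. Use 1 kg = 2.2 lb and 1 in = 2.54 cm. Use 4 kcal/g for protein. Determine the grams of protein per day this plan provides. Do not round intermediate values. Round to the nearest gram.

Convert to metric: weight = 156 ÷ 2.2 = 70.9091 kg; height = 72 × 2.54 = 182.88 cm.
Mifflin-St Jeor (male): BMR = 10(70.9091) + 6.25(182.88) − 5(34) + 5 = 709.0909 + 1143 − 170 + 5 = 1687.0909 kcal/day.
TEE = 1687.0909 × 1.75 = 2952.4091 kcal/day.
Protein energy = 26% × 2952.4091 = 767.6264 kcal.
Protein = 767.6264 ÷ 4 kcal/g = 191.9066 g.

192 g/day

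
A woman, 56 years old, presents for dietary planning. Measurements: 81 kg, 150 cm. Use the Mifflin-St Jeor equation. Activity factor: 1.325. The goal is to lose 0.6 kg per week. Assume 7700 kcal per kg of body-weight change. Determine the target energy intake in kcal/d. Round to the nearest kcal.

1071 kcal/d

Mifflin-St Jeor (female): BMR = 10(81) + 6.25(150) − 5(56) − 161 = 810 + 937.5 − 280 − 161 = 1306.5 kcal/day.
TEE = 1306.5 × 1.325 = 1731.1125 kcal/day.
Required daily deficit = 0.6 × 7700 ÷ 7 = 660 kcal/day.
Target intake = 1731.1125 − 660 = 1071.1125 kcal/day.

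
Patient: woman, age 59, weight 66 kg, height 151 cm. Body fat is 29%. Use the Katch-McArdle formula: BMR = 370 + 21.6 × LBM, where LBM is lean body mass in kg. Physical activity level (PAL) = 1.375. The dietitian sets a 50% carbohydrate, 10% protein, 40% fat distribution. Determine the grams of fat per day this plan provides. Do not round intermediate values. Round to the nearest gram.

84 g/day

LBM = 66 × (1 − 0.29) = 46.86 kg. Katch-McArdle: BMR = 370 + 21.6 × 46.86 = 1382.176 kcal/day.
TEE = 1382.176 × 1.375 = 1900.492 kcal/day.
Fat energy = 40% × 1900.492 = 760.1968 kcal.
Fat = 760.1968 ÷ 9 kcal/g = 84.4663 g.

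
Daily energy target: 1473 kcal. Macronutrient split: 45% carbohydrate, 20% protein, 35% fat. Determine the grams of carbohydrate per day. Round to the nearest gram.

Carbohydrate energy = 45% × 1473 = 662.85 kcal.
At 4 kcal/g: 662.85 ÷ 4 = 165.7125 g.

166 g/day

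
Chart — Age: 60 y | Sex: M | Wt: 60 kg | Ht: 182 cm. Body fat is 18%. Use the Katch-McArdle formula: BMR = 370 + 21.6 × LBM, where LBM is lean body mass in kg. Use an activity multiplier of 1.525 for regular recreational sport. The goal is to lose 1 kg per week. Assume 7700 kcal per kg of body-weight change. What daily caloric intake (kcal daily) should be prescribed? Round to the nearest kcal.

1085 kcal daily

LBM = 60 × (1 − 0.18) = 49.2 kg. Katch-McArdle: BMR = 370 + 21.6 × 49.2 = 1432.72 kcal/day.
TEE = 1432.72 × 1.525 = 2184.898 kcal/day.
Required daily deficit = 1 × 7700 ÷ 7 = 1100 kcal/day.
Target intake = 2184.898 − 1100 = 1084.898 kcal/day.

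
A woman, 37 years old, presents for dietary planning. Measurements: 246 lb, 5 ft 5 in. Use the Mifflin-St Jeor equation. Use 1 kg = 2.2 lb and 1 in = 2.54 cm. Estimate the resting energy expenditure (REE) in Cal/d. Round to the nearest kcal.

1804 Cal/d

Convert to metric: weight = 246 ÷ 2.2 = 111.8182 kg; height = (5×12 + 5) × 2.54 = 65 × 2.54 = 165.1 cm.
Mifflin-St Jeor (female): BMR = 10(111.8182) + 6.25(165.1) − 5(37) − 161 = 1118.1818 + 1031.875 − 185 − 161 = 1804.0568 kcal/day.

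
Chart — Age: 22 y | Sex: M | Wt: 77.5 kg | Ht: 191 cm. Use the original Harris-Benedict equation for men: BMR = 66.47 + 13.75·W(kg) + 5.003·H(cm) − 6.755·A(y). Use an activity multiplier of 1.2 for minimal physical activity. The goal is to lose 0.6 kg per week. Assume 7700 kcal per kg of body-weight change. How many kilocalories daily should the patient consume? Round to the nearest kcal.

1667 kilocalories daily

Harris-Benedict: BMR = 66.47 + 13.75(77.5) + 5.003(191) − 6.755(22) = 1939.058 kcal/day.
TEE = 1939.058 × 1.2 = 2326.8696 kcal/day.
Required daily deficit = 0.6 × 7700 ÷ 7 = 660 kcal/day.
Target intake = 2326.8696 − 660 = 1666.8696 kcal/day.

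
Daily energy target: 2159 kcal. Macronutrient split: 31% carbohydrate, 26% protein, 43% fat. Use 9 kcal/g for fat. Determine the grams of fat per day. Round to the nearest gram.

103 g/day

Fat energy = 43% × 2159 = 928.37 kcal.
At 9 kcal/g: 928.37 ÷ 9 = 103.1522 g.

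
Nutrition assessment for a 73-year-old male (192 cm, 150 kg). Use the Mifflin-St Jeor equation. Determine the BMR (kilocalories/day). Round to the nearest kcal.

2340 kilocalories/day

Mifflin-St Jeor (male): BMR = 10(150) + 6.25(192) − 5(73) + 5 = 1500 + 1200 − 365 + 5 = 2340 kcal/day.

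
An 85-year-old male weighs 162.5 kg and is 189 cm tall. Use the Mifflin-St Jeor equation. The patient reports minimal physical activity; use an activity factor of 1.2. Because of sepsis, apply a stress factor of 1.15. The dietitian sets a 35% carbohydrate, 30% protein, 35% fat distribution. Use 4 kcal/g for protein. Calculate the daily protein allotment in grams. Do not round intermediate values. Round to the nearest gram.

Mifflin-St Jeor (male): BMR = 10(162.5) + 6.25(189) − 5(85) + 5 = 1625 + 1181.25 − 425 + 5 = 2386.25 kcal/day.
TEE = 2386.25 × 1.2 = 2863.5 kcal/day.
With stress factor 1.15: 2863.5 × 1.15 = 3293.025 kcal/day.
Protein energy = 30% × 3293.025 = 987.9075 kcal.
Protein = 987.9075 ÷ 4 kcal/g = 246.9769 g.

247 g/day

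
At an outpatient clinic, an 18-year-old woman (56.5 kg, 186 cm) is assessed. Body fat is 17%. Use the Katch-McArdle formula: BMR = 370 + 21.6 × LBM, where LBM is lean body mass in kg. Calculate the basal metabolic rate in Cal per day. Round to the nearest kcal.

1383 Cal per day

LBM = 56.5 × (1 − 0.17) = 46.895 kg. Katch-McArdle: BMR = 370 + 21.6 × 46.895 = 1382.932 kcal/day.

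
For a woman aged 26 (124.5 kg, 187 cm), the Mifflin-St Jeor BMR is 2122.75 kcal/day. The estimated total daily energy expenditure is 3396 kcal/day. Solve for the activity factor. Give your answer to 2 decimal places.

1.60

Activity factor = TEE ÷ BMR = 3396 ÷ 2122.75 = 1.6.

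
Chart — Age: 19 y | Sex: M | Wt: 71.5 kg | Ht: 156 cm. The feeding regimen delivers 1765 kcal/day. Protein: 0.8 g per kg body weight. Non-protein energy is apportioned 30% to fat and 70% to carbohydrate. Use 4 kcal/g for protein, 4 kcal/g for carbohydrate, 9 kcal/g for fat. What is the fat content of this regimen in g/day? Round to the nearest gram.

Protein = 0.8 × 71.5 = 57.2 g → 57.2 × 4 = 228.8 kcal.
Non-protein calories = 1765 − 228.8 = 1536.2 kcal.
Fat: 30% × 1536.2 = 460.86 kcal; carbohydrate: 1075.34 kcal.
Fat: 460.86 kcal ÷ 9 kcal/g = 51.2067 g.

51 g/day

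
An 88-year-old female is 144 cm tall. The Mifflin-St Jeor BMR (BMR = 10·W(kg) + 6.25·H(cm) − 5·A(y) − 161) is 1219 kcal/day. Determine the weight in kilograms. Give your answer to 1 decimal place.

1219 = 10·W + 6.25(144) − 5(88) − 161
10·W = 1219 − 299 = 920, so W = 92 kg.

92.0 kg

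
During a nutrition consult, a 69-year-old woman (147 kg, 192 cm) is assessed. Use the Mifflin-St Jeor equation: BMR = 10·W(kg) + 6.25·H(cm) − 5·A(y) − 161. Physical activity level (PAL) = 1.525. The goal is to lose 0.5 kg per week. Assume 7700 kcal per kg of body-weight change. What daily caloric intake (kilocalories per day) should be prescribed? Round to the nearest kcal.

Mifflin-St Jeor (female): BMR = 10(147) + 6.25(192) − 5(69) − 161 = 1470 + 1200 − 345 − 161 = 2164 kcal/day.
TEE = 2164 × 1.525 = 3300.1 kcal/day.
Required daily deficit = 0.5 × 7700 ÷ 7 = 550 kcal/day.
Target intake = 3300.1 − 550 = 2750.1 kcal/day.

2750 kilocalories per day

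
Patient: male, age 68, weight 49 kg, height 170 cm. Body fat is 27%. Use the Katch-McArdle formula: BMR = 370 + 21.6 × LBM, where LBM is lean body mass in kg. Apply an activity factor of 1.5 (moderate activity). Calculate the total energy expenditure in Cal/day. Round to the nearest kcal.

1714 Cal/day

LBM = 49 × (1 − 0.27) = 35.77 kg. Katch-McArdle: BMR = 370 + 21.6 × 35.77 = 1142.632 kcal/day.
TEE = BMR × activity factor = 1142.632 × 1.5 = 1713.948 kcal/day.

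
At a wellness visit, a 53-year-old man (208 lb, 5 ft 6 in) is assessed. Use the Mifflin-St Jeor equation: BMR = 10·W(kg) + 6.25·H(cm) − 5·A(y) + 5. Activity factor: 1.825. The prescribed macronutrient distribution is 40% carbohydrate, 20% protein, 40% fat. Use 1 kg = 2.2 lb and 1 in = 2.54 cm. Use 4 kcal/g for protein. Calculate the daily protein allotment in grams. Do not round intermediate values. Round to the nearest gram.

158 g/day

Convert to metric: weight = 208 ÷ 2.2 = 94.5455 kg; height = (5×12 + 6) × 2.54 = 66 × 2.54 = 167.64 cm.
Mifflin-St Jeor (male): BMR = 10(94.5455) + 6.25(167.64) − 5(53) + 5 = 945.4545 + 1047.75 − 265 + 5 = 1733.2045 kcal/day.
TEE = 1733.2045 × 1.825 = 3163.0983 kcal/day.
Protein energy = 20% × 3163.0983 = 632.6197 kcal.
Protein = 632.6197 ÷ 4 kcal/g = 158.1549 g.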